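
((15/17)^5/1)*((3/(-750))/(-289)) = 6075/820677346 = 0.00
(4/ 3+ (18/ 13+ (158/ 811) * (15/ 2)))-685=-21533684/ 31629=-680.82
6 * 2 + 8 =20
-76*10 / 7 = -760 / 7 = -108.57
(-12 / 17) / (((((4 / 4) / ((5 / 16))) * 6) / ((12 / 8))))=-15 / 272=-0.06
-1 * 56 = -56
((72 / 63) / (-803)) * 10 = -80 / 5621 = -0.01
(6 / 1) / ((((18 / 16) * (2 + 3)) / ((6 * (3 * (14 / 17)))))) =15.81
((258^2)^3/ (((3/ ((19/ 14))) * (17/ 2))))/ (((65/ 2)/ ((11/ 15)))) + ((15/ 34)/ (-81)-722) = 739683220642800877/ 2088450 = 354178084532.93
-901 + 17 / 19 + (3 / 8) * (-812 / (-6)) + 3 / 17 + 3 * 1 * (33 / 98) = -53695857 / 63308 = -848.17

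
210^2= 44100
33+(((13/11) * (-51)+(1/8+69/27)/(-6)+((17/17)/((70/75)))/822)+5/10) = -124037833/4557168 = -27.22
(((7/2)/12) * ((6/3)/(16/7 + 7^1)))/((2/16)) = 98/195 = 0.50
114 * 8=912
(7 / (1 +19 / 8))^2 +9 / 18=7001 / 1458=4.80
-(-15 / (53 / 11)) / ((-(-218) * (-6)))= -55 / 23108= -0.00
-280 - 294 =-574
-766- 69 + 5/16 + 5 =-13275/16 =-829.69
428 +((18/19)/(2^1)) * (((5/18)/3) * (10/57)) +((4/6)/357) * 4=428.02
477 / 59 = 8.08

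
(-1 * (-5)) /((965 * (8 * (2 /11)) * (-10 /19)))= -209 /30880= -0.01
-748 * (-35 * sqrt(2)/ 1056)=35.06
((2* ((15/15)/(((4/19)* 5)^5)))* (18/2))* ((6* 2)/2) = 66854673/800000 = 83.57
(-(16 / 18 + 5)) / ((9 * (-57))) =53 / 4617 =0.01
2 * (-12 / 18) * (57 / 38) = -2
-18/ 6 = -3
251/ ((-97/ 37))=-9287/ 97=-95.74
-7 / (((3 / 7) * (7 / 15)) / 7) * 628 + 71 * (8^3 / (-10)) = -787476 / 5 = -157495.20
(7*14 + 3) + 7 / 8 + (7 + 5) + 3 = 935 / 8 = 116.88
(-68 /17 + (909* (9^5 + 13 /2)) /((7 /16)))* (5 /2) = 306751130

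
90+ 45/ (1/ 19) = 945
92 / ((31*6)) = 46 / 93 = 0.49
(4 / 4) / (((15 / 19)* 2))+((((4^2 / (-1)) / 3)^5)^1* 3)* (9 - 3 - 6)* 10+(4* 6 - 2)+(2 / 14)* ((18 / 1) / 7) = 33811 / 1470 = 23.00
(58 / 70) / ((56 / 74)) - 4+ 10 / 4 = -397 / 980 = -0.41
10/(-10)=-1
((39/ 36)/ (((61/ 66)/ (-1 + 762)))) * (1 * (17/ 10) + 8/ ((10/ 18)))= 17520503/ 1220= 14361.07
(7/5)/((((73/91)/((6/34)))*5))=1911/31025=0.06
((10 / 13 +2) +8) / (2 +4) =70 / 39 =1.79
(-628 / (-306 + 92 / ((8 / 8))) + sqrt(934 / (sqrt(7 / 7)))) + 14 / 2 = 1063 / 107 + sqrt(934) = 40.50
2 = 2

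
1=1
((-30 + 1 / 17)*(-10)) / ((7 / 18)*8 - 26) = -22905 / 1751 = -13.08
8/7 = 1.14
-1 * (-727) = 727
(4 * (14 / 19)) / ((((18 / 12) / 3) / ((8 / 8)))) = 112 / 19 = 5.89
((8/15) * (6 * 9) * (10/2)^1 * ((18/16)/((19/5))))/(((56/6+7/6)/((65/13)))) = 2700/133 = 20.30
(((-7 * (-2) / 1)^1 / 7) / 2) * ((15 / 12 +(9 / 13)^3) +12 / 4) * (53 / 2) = 121.42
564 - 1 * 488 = 76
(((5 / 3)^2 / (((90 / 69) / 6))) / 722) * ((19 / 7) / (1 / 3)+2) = 8165 / 45486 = 0.18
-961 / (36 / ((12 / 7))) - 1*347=-8248 / 21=-392.76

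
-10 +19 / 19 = -9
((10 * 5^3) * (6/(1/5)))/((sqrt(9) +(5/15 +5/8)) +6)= 900000/239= 3765.69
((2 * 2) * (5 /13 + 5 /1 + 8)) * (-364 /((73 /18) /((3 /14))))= -75168 /73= -1029.70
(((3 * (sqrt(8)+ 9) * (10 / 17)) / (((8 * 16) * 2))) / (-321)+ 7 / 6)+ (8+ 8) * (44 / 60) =12.90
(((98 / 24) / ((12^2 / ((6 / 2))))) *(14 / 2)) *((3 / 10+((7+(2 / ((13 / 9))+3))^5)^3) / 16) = 260331727516068.21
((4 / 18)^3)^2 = 0.00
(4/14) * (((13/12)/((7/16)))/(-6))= -52/441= -0.12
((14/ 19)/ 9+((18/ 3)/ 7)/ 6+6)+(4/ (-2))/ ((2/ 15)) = -10504/ 1197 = -8.78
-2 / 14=-0.14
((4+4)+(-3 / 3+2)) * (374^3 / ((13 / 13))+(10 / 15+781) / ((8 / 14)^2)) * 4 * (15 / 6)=37667532855 / 8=4708441606.88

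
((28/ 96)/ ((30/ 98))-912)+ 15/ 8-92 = -1001.17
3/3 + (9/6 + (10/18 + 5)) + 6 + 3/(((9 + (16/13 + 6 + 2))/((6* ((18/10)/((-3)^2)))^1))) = 101339/7110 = 14.25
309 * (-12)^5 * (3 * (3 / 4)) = -173000448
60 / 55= 12 / 11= 1.09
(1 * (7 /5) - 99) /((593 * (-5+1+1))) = 488 /8895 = 0.05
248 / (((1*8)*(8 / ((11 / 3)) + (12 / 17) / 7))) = 40579 / 2988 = 13.58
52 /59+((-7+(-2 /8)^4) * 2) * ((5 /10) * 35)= -3685103 /15104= -243.98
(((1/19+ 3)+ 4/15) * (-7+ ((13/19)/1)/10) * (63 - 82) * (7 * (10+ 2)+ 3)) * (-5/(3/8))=-48174104/95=-507095.83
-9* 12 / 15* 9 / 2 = -162 / 5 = -32.40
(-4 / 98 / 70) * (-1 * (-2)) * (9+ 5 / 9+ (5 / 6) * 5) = -247 / 15435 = -0.02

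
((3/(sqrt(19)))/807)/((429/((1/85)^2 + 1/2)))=219*sqrt(19)/960101350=0.00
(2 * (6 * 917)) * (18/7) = 28296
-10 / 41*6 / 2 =-30 / 41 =-0.73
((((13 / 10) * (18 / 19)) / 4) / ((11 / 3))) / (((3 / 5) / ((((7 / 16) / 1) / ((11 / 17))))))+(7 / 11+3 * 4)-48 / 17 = 24781651 / 2501312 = 9.91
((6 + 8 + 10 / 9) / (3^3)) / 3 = 0.19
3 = 3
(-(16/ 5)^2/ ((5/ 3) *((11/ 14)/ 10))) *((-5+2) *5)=64512/ 55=1172.95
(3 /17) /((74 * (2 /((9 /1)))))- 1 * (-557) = 1401439 /2516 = 557.01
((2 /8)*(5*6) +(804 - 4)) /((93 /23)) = 37145 /186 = 199.70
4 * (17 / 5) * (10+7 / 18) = 141.29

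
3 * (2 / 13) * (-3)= -18 / 13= -1.38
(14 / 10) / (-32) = -7 / 160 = -0.04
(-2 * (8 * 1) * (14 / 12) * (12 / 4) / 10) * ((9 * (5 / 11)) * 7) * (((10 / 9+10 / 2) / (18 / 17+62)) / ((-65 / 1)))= 833 / 3484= 0.24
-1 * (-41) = 41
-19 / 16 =-1.19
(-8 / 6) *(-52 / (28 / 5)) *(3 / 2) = 130 / 7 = 18.57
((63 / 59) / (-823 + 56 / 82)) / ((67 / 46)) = -118818 / 133275395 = -0.00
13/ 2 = 6.50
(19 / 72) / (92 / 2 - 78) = -19 / 2304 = -0.01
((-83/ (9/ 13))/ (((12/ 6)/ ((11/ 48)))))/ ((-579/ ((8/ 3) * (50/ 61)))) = 296725/ 5721678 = 0.05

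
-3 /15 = -1 /5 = -0.20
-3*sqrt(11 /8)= -3*sqrt(22) /4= -3.52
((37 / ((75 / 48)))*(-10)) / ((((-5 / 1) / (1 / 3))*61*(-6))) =-592 / 13725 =-0.04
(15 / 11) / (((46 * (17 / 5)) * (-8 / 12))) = -0.01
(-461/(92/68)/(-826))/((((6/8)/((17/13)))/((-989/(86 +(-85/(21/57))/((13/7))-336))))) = 11457694/6027735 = 1.90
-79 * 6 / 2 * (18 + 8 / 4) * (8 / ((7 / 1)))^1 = -37920 / 7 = -5417.14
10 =10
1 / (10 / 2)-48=-239 / 5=-47.80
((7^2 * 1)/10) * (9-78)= -3381/10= -338.10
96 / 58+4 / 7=452 / 203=2.23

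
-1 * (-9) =9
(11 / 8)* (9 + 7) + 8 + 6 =36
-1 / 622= -0.00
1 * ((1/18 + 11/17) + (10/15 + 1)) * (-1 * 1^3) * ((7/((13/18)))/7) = -725/221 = -3.28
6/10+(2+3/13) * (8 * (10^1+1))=196.91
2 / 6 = 1 / 3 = 0.33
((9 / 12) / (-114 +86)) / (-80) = 3 / 8960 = 0.00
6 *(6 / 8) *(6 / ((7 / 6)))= 162 / 7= 23.14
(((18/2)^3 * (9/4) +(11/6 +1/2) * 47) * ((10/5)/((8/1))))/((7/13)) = 272987/336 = 812.46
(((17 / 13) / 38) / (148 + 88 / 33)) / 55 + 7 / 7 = 12280891 / 12280840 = 1.00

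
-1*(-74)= 74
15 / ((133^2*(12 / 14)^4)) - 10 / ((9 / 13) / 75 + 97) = -62389955 / 614606832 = -0.10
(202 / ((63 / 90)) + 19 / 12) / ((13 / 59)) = 1438007 / 1092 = 1316.86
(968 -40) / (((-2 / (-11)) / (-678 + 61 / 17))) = -58517360 / 17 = -3442197.65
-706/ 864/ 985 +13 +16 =12339727/ 425520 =29.00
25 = 25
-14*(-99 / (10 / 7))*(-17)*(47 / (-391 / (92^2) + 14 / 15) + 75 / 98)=-8681720157 / 9794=-886432.53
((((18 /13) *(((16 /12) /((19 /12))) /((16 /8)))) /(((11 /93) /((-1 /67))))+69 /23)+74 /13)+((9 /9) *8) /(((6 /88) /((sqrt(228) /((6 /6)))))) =1568947 /182039+704 *sqrt(57) /3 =1780.31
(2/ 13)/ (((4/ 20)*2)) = 5/ 13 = 0.38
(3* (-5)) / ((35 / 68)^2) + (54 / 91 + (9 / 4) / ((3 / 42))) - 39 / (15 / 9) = -61059 / 1274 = -47.93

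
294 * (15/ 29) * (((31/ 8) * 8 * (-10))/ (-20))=68355/ 29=2357.07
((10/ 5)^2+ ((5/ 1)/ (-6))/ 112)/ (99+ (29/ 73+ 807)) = 195859/ 44464224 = 0.00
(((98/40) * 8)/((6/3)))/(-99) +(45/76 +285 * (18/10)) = 19317611/37620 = 513.49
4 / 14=2 / 7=0.29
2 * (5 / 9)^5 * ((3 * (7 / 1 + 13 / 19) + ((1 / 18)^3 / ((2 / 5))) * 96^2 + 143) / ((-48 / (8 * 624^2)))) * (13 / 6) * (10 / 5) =-459849676000000 / 90876411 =-5060165.46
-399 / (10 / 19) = -758.10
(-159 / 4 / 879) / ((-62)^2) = -53 / 4505168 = -0.00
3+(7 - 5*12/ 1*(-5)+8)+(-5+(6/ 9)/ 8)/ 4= 15205/ 48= 316.77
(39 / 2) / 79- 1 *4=-593 / 158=-3.75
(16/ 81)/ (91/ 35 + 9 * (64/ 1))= 80/ 234333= 0.00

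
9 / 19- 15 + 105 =1719 / 19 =90.47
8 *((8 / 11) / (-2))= -32 / 11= -2.91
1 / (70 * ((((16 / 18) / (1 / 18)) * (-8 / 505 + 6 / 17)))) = 1717 / 648256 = 0.00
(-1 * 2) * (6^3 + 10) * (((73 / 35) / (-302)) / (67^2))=16498 / 23724365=0.00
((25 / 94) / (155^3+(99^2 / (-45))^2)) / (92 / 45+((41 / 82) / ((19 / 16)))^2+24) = 0.00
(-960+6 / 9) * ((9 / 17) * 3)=-25902 / 17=-1523.65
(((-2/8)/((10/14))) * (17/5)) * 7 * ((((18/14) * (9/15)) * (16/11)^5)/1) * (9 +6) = -2526806016/4026275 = -627.58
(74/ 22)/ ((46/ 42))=3.07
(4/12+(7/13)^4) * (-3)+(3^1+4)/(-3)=-307219/85683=-3.59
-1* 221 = -221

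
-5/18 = -0.28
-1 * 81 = -81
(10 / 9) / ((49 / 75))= 250 / 147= 1.70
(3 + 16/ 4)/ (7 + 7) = 1/ 2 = 0.50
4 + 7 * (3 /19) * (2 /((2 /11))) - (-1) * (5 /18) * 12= 1111 /57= 19.49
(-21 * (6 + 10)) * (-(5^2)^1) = 8400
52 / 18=26 / 9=2.89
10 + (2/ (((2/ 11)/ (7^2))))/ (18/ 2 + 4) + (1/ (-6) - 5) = 3611/ 78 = 46.29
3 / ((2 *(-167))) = -3 / 334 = -0.01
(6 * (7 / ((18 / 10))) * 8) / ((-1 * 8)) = -23.33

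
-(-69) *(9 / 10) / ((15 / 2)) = 207 / 25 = 8.28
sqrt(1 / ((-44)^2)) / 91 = 0.00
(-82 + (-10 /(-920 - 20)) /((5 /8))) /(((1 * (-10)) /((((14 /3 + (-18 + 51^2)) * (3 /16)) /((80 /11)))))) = 822590769 /1504000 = 546.94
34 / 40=17 / 20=0.85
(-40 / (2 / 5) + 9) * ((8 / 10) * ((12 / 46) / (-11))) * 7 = 15288 / 1265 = 12.09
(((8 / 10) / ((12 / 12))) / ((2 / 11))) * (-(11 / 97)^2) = -2662 / 47045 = -0.06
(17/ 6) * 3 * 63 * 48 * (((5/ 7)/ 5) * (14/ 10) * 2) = 51408/ 5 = 10281.60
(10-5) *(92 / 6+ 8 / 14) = 1670 / 21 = 79.52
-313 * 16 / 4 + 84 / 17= -21200 / 17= -1247.06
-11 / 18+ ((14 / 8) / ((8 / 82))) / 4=2231 / 576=3.87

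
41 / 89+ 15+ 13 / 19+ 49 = 110160 / 1691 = 65.14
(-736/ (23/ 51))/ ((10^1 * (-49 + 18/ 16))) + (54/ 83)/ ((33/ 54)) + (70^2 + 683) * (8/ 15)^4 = 2691880100924/ 5900833125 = 456.19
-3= -3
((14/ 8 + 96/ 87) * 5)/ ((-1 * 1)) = -1655/ 116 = -14.27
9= 9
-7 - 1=-8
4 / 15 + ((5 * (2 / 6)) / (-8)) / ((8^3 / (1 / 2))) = 0.27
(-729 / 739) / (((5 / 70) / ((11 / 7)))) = -21.70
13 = 13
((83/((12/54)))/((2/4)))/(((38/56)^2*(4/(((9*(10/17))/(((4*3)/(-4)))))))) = -4392360/6137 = -715.72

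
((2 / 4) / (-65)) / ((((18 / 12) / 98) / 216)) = -7056 / 65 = -108.55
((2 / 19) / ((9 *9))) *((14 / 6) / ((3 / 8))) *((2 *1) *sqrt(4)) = 448 / 13851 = 0.03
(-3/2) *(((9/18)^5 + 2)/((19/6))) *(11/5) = -1287/608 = -2.12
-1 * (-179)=179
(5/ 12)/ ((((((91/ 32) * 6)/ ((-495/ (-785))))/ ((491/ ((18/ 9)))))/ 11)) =594110/ 14287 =41.58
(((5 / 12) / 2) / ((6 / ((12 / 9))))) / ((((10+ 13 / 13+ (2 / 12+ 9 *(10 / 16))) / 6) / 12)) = 80 / 403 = 0.20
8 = 8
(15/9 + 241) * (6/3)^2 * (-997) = -2903264/3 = -967754.67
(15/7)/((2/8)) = 60/7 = 8.57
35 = 35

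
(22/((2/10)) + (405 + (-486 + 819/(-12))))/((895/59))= -9263/3580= -2.59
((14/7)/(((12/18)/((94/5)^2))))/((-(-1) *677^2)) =26508/11458225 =0.00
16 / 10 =8 / 5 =1.60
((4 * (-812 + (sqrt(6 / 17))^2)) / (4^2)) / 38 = -6899 / 1292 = -5.34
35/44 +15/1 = 695/44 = 15.80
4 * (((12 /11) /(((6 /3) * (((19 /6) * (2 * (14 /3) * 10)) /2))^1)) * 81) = 8748 /7315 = 1.20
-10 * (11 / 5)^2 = -242 / 5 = -48.40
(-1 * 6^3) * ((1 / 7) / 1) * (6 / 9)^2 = -96 / 7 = -13.71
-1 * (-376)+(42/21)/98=18425/49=376.02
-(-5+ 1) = 4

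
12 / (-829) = -12 / 829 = -0.01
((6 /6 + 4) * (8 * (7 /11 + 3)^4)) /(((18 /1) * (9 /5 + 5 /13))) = 177.86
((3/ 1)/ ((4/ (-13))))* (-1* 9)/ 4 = 351/ 16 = 21.94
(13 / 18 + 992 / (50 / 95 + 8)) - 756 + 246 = -63655 / 162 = -392.93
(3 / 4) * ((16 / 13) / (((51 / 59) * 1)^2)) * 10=139240 / 11271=12.35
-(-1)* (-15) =-15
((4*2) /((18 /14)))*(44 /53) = 5.17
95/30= 19/6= 3.17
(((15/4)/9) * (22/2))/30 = 11/72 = 0.15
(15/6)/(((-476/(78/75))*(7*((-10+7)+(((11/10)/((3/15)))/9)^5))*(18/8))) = 2729376/22939374745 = 0.00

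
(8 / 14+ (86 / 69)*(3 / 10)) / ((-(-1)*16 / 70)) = 761 / 184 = 4.14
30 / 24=5 / 4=1.25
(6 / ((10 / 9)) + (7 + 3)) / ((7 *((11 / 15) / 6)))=18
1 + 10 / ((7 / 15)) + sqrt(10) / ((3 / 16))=16 *sqrt(10) / 3 + 157 / 7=39.29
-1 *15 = -15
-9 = -9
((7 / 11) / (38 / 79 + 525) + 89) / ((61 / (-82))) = -3332625960 / 27855223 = -119.64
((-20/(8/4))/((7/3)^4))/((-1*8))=405/9604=0.04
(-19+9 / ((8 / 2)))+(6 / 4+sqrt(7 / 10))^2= -69 / 5+3*sqrt(70) / 10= -11.29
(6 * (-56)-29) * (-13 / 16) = 296.56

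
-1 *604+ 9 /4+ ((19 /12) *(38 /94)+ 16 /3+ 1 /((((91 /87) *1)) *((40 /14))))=-7276301 /12220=-595.44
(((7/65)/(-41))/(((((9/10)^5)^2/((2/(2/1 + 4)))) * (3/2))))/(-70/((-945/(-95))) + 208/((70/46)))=-490000000000/37949053785305949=-0.00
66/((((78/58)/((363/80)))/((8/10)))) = 115797/650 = 178.15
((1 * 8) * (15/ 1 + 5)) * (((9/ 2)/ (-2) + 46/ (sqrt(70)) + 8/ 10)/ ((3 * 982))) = -116/ 1473 + 368 * sqrt(70)/ 10311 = 0.22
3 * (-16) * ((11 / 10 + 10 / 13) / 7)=-5832 / 455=-12.82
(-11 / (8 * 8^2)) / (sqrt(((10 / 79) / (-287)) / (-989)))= -32.17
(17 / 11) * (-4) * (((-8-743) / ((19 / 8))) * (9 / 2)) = 1838448 / 209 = 8796.40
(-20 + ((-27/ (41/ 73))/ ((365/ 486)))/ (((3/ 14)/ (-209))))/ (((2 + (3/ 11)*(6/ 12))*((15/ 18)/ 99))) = 3470574.35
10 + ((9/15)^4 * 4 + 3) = 8449/625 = 13.52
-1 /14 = -0.07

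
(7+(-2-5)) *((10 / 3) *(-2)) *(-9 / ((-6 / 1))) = 0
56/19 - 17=-267/19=-14.05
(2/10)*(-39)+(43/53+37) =7953/265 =30.01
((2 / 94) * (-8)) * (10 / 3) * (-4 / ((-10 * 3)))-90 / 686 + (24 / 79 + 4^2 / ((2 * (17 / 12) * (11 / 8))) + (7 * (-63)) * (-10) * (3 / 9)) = 3159808348327 / 2143399797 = 1474.20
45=45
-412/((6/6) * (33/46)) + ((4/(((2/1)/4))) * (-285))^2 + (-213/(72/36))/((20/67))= 5197468.92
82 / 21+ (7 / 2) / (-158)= 25765 / 6636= 3.88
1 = 1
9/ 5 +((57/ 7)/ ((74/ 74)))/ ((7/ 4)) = 1581/ 245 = 6.45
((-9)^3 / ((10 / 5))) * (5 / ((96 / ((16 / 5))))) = -243 / 4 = -60.75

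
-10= -10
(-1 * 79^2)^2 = 38950081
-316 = -316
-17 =-17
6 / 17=0.35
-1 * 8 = -8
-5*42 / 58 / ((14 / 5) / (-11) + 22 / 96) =142.67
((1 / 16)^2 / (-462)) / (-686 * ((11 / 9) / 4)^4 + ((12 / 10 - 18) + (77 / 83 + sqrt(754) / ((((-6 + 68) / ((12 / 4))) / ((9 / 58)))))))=16547426442070200 * sqrt(754) / 124455644128005700370582953 + 27519516483384835935 / 71117510930288971640333116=0.00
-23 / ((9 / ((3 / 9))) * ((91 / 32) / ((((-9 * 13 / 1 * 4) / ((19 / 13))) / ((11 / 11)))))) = 38272 / 399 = 95.92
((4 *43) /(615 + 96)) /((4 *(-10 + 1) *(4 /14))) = -301 /12798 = -0.02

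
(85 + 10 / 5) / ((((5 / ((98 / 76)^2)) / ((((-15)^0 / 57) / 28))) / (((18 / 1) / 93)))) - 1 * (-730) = 6208796641 / 8505160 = 730.00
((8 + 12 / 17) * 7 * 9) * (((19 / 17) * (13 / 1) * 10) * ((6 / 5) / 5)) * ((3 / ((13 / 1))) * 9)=57398544 / 1445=39722.18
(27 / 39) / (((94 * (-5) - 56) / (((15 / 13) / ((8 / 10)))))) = -675 / 355576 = -0.00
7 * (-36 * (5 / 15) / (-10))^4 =9072 / 625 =14.52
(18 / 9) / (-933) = -2 / 933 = -0.00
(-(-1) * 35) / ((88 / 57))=1995 / 88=22.67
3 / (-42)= -1 / 14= -0.07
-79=-79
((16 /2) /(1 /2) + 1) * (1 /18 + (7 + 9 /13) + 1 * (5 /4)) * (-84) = -501109 /39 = -12848.95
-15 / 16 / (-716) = 15 / 11456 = 0.00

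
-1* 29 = -29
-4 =-4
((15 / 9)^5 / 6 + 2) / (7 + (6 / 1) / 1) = 0.32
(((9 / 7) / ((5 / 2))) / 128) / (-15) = -3 / 11200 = -0.00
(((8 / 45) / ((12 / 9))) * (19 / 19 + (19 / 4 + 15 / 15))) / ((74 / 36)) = 0.44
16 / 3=5.33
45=45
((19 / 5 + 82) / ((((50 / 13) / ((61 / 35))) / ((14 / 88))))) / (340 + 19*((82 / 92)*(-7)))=11661 / 417500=0.03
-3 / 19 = -0.16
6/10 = 3/5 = 0.60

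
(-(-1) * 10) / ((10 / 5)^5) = 5 / 16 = 0.31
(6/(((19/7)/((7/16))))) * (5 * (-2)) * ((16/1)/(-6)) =490/19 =25.79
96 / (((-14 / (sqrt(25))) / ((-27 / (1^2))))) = 6480 / 7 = 925.71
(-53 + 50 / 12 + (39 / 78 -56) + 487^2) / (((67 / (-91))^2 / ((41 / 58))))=120732649037 / 390543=309140.48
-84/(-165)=28/55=0.51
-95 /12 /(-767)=95 /9204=0.01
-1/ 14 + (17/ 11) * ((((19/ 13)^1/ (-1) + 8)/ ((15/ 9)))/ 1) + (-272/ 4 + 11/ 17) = -2088375/ 34034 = -61.36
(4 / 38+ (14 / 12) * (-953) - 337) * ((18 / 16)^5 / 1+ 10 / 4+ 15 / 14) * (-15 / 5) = 203560639165 / 8716288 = 23354.05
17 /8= 2.12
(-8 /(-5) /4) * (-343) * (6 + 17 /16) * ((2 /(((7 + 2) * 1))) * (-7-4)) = 426349 /180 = 2368.61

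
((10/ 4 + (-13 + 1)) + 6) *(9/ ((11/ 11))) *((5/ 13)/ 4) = -315/ 104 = -3.03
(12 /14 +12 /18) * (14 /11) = 64 /33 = 1.94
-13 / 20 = -0.65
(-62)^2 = 3844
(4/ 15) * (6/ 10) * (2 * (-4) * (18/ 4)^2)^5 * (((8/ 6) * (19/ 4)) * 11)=-1243712750607.36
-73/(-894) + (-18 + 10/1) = -7079/894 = -7.92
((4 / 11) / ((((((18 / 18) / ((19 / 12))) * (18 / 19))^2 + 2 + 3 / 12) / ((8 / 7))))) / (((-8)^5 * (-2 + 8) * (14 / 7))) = -130321 / 321584643072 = -0.00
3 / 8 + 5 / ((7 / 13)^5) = 14902141 / 134456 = 110.83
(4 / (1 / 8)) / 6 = 16 / 3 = 5.33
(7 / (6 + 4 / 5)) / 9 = 35 / 306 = 0.11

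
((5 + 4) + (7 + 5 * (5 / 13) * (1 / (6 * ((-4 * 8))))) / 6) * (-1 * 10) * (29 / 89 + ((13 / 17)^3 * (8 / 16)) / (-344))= -74462760762665 / 2252636126208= -33.06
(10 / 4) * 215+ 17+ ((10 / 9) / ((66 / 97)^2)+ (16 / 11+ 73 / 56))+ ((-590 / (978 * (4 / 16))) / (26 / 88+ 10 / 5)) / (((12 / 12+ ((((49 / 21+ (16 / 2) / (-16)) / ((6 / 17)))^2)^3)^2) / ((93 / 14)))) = 559.66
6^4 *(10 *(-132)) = -1710720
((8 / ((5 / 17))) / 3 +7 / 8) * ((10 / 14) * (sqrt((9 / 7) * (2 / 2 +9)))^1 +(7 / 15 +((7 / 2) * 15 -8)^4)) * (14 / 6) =1193 * sqrt(70) / 168 +7859407754177 / 86400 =90965426.94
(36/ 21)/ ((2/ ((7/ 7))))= 6/ 7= 0.86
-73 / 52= -1.40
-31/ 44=-0.70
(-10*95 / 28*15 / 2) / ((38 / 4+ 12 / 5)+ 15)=-35625 / 3766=-9.46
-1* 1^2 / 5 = -1 / 5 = -0.20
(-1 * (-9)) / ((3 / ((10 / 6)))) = 5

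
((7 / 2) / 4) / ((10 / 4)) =7 / 20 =0.35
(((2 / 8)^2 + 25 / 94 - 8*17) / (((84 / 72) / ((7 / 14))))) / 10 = -8745 / 1504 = -5.81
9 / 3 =3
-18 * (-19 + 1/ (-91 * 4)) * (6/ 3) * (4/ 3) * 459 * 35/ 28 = 47623545/ 91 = 523335.66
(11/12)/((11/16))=4/3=1.33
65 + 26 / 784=25493 / 392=65.03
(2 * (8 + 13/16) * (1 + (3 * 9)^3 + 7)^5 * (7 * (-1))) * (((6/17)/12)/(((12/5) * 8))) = -4869728660771369663596895/8704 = -559481693562887139659.57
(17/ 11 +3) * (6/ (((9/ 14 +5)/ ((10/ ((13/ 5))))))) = 210000/ 11297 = 18.59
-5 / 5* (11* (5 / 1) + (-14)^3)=2689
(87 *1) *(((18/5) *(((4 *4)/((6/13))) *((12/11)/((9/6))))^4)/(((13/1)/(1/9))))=2137853526016/1976535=1081616.83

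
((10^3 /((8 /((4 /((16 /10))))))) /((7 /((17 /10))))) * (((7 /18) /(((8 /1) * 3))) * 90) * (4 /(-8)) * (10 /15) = -10625 /288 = -36.89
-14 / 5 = -2.80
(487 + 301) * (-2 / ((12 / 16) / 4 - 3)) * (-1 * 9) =-5043.20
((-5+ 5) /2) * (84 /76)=0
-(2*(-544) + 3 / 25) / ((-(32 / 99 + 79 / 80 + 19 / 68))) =-732360816 / 1070485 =-684.14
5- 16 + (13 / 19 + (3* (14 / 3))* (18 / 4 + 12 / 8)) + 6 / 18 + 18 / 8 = 17389 / 228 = 76.27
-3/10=-0.30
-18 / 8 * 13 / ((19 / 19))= -117 / 4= -29.25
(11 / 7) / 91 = 11 / 637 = 0.02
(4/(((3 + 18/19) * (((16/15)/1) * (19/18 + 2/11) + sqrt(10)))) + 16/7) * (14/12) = 1303533 * sqrt(10)/9105325 + 67681136/27315975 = 2.93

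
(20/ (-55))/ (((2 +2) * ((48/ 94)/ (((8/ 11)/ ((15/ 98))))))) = -4606/ 5445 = -0.85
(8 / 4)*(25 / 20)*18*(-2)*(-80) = 7200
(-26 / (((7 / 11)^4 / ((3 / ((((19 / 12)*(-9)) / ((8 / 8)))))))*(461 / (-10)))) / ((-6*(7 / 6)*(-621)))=-15226640 / 91418970573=-0.00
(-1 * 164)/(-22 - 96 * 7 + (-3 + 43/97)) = 0.24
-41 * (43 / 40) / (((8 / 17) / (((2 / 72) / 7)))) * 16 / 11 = -29971 / 55440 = -0.54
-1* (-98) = 98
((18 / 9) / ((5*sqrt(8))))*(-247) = -247*sqrt(2) / 10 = -34.93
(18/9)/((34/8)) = 8/17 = 0.47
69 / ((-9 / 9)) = -69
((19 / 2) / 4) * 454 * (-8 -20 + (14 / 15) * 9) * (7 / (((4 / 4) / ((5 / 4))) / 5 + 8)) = -7396795 / 408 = -18129.40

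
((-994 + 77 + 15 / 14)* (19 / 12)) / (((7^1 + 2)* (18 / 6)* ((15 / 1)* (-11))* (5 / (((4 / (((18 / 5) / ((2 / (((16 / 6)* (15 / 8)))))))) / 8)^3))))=243637 / 21824510400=0.00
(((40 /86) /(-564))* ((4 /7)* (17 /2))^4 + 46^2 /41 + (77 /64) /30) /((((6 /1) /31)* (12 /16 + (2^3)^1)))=606174609305527 /20054085508800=30.23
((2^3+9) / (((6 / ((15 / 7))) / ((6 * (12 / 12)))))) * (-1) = -255 / 7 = -36.43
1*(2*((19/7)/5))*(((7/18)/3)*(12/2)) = 38/45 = 0.84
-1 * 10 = -10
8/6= 4/3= 1.33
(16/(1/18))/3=96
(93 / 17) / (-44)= -93 / 748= -0.12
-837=-837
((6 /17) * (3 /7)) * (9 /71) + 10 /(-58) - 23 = -5673030 /245021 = -23.15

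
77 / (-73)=-77 / 73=-1.05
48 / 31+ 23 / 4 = 905 / 124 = 7.30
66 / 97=0.68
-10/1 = -10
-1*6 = -6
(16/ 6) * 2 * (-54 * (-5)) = 1440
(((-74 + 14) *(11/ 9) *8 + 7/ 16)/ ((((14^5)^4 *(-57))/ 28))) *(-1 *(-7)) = 1481/ 61470555006331690942464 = 0.00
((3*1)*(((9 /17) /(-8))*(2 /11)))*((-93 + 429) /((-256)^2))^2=-11907 /12549357568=-0.00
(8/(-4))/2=-1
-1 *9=-9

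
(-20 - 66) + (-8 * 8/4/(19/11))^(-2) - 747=-832.99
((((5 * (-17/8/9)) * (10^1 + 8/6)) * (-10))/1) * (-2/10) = -1445/54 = -26.76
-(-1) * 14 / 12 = 7 / 6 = 1.17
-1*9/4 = -9/4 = -2.25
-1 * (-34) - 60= -26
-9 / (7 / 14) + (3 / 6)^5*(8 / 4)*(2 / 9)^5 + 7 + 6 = -295243 / 59049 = -5.00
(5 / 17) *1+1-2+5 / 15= -19 / 51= -0.37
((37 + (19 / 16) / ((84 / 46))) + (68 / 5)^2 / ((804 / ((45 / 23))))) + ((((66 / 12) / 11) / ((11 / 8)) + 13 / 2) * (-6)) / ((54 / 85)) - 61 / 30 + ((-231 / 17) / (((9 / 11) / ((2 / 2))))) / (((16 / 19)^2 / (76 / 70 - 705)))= 382416653070719 / 23237786880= 16456.67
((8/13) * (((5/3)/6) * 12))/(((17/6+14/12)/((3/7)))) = 20/91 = 0.22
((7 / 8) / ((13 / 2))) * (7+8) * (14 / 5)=147 / 26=5.65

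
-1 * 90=-90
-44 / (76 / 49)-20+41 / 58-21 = -75665 / 1102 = -68.66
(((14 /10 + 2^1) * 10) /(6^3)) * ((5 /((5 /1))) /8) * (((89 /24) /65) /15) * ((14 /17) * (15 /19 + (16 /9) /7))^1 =0.00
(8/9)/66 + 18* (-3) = -16034/297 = -53.99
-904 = -904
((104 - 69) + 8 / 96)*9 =1263 / 4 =315.75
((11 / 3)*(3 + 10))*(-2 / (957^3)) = -26 / 239036589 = -0.00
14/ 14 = 1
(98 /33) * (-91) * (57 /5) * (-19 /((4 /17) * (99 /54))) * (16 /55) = 1313514384 /33275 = 39474.51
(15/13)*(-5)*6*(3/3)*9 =-4050/13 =-311.54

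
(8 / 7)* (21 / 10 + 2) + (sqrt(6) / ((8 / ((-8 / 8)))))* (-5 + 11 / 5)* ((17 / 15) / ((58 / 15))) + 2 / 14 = 119* sqrt(6) / 1160 + 169 / 35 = 5.08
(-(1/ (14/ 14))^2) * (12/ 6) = -2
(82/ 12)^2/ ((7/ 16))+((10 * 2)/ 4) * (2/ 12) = 13553/ 126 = 107.56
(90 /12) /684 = 5 /456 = 0.01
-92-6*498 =-3080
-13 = -13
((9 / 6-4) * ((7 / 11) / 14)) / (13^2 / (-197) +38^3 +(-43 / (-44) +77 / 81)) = -79785 / 38526821447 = -0.00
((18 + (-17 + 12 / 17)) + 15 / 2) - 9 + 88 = 2999 / 34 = 88.21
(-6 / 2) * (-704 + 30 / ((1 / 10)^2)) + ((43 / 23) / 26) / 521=-2146011461 / 311558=-6888.00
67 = 67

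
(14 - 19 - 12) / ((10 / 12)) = -102 / 5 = -20.40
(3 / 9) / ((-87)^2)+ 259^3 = 394510941154 / 22707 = 17373979.00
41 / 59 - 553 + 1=-32527 / 59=-551.31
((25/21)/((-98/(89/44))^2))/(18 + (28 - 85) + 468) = 0.00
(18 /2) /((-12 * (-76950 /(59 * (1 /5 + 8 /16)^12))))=0.00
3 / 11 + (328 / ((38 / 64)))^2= 1211827259 / 3971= 305169.29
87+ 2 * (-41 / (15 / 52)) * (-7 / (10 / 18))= 91719 / 25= 3668.76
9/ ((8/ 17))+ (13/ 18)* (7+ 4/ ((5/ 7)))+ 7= 1409/ 40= 35.22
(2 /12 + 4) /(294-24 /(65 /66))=1625 /105156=0.02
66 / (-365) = -66 / 365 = -0.18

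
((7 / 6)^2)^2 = 2401 / 1296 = 1.85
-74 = -74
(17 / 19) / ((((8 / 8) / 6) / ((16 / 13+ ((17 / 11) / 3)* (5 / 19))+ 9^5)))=16364864224 / 51623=317007.23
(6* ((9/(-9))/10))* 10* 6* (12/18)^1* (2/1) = -48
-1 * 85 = -85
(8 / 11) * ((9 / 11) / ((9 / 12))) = 96 / 121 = 0.79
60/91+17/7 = 281/91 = 3.09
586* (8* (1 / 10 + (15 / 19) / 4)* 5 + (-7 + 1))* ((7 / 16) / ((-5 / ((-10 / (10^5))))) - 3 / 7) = -1480.39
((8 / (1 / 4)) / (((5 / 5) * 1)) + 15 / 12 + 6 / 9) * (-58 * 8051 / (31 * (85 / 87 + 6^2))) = -2755752637 / 199454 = -13816.48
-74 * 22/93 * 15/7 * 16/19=-130240/4123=-31.59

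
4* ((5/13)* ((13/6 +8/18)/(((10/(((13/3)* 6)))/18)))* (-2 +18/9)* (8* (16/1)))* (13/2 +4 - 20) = 0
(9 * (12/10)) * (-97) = -5238/5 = -1047.60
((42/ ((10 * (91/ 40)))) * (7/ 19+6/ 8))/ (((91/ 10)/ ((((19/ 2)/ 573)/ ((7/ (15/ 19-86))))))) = -1376150/ 30051749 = -0.05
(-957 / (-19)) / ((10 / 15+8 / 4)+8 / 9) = 8613 / 608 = 14.17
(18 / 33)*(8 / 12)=4 / 11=0.36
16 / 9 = 1.78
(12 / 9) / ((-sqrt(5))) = -4*sqrt(5) / 15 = -0.60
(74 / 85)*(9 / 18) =37 / 85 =0.44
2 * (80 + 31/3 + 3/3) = 548/3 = 182.67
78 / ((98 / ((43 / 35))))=1677 / 1715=0.98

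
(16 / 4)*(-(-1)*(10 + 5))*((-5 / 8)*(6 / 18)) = -25 / 2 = -12.50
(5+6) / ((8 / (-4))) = -11 / 2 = -5.50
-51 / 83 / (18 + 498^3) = -17 / 3416999610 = -0.00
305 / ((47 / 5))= 1525 / 47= 32.45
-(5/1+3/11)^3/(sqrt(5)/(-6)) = 393.34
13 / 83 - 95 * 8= -63067 / 83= -759.84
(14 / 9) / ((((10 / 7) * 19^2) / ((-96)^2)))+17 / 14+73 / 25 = 4034687 / 126350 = 31.93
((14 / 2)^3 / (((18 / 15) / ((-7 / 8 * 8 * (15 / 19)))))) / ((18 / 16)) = -240100 / 171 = -1404.09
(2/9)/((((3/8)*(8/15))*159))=10/1431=0.01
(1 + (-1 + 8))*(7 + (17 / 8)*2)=90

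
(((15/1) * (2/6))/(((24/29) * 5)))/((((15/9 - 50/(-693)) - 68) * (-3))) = 2233/367352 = 0.01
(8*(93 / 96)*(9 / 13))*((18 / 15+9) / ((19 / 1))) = 14229 / 4940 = 2.88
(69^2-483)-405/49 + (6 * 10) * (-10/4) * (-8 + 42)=-40683/49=-830.27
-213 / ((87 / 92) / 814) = -5317048 / 29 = -183346.48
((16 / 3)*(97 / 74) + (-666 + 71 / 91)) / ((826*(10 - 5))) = -112691 / 707070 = -0.16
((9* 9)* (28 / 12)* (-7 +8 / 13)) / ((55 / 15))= -47061 / 143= -329.10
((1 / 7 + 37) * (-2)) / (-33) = 520 / 231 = 2.25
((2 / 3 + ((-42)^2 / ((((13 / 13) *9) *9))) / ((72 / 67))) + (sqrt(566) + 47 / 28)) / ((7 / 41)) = 2102521 / 15876 + 41 *sqrt(566) / 7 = 271.78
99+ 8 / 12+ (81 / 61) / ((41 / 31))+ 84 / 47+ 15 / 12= 146286629 / 1410564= 103.71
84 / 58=42 / 29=1.45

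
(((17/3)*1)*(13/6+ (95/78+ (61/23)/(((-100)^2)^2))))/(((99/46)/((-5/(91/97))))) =-166878801307657/3513510000000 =-47.50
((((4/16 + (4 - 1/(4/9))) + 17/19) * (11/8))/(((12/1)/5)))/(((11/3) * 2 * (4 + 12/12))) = 55/1216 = 0.05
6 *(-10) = -60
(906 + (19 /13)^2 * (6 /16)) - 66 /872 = 133622301 /147368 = 906.73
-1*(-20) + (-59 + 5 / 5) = -38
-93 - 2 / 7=-653 / 7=-93.29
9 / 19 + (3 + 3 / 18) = 415 / 114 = 3.64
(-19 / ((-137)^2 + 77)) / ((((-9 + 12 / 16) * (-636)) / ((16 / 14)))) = -76 / 346097367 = -0.00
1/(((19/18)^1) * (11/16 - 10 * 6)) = -288/18031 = -0.02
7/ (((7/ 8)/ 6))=48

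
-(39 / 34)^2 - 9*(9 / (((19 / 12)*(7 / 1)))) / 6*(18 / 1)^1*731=-2464327269 / 153748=-16028.35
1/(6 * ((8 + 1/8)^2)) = 0.00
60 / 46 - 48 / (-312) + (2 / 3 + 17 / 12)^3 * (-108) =-4664899 / 4784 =-975.10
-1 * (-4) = 4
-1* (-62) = 62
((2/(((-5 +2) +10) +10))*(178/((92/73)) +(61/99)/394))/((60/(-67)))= -4244865199/228770190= -18.56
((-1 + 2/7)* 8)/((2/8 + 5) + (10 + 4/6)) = -480/1337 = -0.36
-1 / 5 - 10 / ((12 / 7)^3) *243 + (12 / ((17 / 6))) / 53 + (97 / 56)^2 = -6773707181 / 14127680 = -479.46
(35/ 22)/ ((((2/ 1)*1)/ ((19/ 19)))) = 35/ 44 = 0.80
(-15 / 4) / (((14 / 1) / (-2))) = 15 / 28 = 0.54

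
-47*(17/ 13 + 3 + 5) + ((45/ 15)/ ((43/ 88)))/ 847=-437.45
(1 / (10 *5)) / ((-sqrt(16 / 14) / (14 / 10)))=-7 *sqrt(14) / 1000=-0.03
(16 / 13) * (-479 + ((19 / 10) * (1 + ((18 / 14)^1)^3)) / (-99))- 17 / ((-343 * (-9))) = -1301407339 / 2207205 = -589.62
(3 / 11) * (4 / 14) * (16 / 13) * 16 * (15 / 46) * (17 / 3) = 65280 / 23023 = 2.84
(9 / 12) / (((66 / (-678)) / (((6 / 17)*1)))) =-1017 / 374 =-2.72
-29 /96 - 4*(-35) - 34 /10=136.30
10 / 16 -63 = -499 / 8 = -62.38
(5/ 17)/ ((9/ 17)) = 0.56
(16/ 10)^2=64/ 25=2.56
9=9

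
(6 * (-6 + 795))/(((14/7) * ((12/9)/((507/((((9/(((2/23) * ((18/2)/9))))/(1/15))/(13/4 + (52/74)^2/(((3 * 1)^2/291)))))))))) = 14030984513/1259480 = 11140.30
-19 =-19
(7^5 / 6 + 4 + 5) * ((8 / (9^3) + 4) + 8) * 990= 8119920380 / 243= 33415310.21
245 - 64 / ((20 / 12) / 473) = -89591 / 5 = -17918.20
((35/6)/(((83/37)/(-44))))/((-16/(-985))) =-14031325/1992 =-7043.84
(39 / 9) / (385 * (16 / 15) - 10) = 13 / 1202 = 0.01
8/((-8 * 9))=-1/9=-0.11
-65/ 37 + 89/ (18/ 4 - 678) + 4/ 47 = -4225271/ 2342433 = -1.80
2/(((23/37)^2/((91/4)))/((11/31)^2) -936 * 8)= -15074059/56436260158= -0.00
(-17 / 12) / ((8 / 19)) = -323 / 96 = -3.36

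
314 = 314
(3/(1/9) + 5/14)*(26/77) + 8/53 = 268199/28567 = 9.39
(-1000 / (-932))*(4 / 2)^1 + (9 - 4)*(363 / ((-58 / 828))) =-175064030 / 6757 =-25908.54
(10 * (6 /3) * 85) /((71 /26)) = 44200 /71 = 622.54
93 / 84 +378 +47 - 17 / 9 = 106903 / 252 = 424.22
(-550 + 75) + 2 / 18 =-4274 / 9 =-474.89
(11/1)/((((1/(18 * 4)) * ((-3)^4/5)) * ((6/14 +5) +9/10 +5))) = 30800/7137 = 4.32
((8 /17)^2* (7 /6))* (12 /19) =896 /5491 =0.16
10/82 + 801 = 32846/41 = 801.12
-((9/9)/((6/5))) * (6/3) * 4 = -20/3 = -6.67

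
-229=-229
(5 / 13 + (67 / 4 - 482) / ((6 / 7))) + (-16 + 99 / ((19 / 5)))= -3155797 / 5928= -532.35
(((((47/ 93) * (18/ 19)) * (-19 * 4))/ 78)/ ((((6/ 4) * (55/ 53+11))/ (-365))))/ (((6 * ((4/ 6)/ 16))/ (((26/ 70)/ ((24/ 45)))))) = 1818430/ 69223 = 26.27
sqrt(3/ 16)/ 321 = sqrt(3)/ 1284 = 0.00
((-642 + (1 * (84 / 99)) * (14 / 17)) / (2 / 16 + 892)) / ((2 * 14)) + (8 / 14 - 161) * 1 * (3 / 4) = -120.35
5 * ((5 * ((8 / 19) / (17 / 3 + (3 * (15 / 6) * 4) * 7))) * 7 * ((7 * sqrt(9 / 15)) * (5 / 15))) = 1960 * sqrt(15) / 12293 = 0.62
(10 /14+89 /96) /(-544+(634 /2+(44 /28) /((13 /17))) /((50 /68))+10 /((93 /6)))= -11112725 /740953344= -0.01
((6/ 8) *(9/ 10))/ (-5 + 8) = 9/ 40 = 0.22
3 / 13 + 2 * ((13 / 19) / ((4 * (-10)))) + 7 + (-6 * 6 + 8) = -102769 / 4940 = -20.80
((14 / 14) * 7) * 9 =63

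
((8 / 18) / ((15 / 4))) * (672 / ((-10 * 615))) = -1792 / 138375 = -0.01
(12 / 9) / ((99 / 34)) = 136 / 297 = 0.46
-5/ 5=-1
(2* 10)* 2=40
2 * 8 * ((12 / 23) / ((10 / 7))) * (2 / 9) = 448 / 345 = 1.30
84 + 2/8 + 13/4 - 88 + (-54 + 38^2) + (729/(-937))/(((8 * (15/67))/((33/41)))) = 2134679587/1536680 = 1389.15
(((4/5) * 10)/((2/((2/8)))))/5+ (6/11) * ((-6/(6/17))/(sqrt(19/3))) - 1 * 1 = -4.48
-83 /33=-2.52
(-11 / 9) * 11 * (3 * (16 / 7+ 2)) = -1210 / 7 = -172.86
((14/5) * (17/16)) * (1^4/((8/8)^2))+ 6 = 359/40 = 8.98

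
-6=-6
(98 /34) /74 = 49 /1258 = 0.04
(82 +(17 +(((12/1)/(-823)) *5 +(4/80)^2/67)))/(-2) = -2181976423/44112800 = -49.46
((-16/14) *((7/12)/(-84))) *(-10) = -5/63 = -0.08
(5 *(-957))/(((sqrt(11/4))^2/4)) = -6960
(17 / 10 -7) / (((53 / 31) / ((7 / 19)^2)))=-1519 / 3610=-0.42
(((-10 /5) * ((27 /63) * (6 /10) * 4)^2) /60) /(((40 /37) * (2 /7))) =-999 /8750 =-0.11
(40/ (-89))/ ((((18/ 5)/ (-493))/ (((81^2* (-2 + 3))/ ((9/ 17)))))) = 67886100/ 89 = 762765.17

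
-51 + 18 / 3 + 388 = 343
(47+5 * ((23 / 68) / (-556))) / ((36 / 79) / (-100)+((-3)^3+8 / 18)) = -31583704275 / 17849383648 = -1.77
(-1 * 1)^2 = 1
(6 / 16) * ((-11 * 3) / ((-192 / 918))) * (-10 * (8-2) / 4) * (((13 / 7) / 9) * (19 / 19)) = -328185 / 1792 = -183.14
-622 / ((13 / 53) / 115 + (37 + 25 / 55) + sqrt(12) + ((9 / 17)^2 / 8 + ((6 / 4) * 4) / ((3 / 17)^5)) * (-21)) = 21789956256364315641600 * sqrt(3) / 9493151476149736987103515110649 + 8020724127591667182858517680 / 9493151476149736987103515110649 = 0.00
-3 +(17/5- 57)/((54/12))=-671/45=-14.91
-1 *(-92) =92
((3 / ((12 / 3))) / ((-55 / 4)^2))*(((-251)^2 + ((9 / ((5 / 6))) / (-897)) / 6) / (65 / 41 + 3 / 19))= 440227663608 / 3070692625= 143.36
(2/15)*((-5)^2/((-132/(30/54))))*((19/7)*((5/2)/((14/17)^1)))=-40375/349272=-0.12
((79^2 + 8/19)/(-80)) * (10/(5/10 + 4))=-39529/228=-173.37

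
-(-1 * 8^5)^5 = 37778931862957161709568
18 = 18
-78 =-78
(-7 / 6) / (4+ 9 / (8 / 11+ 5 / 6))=-721 / 6036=-0.12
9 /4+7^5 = 67237 /4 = 16809.25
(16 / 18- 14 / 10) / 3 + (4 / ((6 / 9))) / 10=58 / 135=0.43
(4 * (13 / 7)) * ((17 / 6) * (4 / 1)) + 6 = 1894 / 21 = 90.19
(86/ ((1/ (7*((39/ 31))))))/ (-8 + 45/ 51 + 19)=199563/ 3131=63.74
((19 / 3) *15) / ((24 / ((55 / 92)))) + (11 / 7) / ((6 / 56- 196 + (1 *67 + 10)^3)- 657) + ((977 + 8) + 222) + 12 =1221.37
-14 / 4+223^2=99451 / 2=49725.50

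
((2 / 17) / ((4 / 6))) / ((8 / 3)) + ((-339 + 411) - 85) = -1759 / 136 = -12.93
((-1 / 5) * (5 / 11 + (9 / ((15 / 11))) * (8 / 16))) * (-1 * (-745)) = -61537 / 110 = -559.43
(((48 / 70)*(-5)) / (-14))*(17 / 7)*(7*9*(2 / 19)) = 3672 / 931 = 3.94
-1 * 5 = -5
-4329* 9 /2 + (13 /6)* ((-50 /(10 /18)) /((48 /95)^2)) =-15547649 /768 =-20244.33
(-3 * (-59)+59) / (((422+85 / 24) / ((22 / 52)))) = 31152 / 132769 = 0.23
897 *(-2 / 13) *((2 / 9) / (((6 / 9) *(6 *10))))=-23 / 30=-0.77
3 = 3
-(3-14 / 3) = 1.67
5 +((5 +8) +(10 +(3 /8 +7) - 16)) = 19.38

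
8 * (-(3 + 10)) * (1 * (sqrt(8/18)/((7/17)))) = -3536/21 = -168.38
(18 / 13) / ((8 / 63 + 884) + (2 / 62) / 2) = 70308 / 44895019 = 0.00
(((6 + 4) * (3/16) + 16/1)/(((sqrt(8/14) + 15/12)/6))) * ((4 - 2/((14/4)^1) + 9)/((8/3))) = 186615/296 - 37323 * sqrt(7)/259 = 249.19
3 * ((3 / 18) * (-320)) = -160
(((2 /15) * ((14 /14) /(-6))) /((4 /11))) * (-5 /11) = 0.03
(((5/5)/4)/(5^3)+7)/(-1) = -3501/500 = -7.00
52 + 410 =462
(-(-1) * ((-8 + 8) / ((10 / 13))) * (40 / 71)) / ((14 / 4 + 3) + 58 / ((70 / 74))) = 0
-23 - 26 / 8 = -105 / 4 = -26.25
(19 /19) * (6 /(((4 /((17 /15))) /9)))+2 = 173 /10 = 17.30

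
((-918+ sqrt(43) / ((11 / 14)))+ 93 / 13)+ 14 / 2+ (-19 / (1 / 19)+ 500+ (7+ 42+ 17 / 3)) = -27697 / 39+ 14 * sqrt(43) / 11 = -701.83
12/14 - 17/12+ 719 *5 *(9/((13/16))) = 43484509/1092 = 39820.98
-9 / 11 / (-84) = 3 / 308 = 0.01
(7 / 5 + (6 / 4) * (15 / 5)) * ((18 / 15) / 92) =177 / 2300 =0.08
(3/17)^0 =1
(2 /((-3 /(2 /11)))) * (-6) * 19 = 152 /11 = 13.82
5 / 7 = 0.71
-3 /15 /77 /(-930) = 1 /358050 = 0.00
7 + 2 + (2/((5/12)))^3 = 14949/125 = 119.59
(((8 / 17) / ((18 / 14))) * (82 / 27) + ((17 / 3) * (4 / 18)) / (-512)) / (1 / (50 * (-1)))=-29323775 / 528768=-55.46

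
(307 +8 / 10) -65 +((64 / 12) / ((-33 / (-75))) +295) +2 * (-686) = -135643 / 165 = -822.08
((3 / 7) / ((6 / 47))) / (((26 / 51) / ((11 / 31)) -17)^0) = 47 / 14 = 3.36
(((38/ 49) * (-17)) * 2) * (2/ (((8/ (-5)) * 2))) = 1615/ 98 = 16.48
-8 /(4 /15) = -30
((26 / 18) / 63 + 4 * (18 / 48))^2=2982529 / 1285956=2.32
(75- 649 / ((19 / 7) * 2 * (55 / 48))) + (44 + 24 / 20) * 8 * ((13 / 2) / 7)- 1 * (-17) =215084 / 665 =323.43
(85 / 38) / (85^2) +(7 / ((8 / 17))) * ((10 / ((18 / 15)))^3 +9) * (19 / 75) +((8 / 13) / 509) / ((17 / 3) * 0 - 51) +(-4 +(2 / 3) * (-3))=9559128207001 / 4328014275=2208.66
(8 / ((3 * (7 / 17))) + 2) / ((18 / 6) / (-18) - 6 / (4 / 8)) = -0.70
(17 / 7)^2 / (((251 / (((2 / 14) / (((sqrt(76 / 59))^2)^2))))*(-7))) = -1006009 / 3480912176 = -0.00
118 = 118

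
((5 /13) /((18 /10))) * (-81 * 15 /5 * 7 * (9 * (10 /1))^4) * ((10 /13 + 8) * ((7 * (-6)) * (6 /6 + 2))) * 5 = 22264720695000000 /169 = 131743909437869.82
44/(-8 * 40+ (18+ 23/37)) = -1628/11151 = -0.15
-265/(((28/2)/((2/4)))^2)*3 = -795/784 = -1.01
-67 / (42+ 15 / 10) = -134 / 87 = -1.54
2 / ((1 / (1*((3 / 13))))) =6 / 13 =0.46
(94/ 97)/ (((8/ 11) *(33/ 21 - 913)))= -329/ 225040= -0.00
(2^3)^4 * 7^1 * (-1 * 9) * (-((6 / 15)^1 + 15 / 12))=2128896 / 5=425779.20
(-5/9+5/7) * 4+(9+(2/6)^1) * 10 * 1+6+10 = 6928/63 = 109.97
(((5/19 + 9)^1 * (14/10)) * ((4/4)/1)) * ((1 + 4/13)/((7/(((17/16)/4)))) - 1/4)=-12837/4940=-2.60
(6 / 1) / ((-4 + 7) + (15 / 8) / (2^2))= 64 / 37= 1.73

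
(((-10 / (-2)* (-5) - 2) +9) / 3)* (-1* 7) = 42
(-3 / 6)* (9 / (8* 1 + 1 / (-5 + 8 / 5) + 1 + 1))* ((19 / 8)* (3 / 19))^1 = -153 / 880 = -0.17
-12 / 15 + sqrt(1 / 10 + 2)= -4 / 5 + sqrt(210) / 10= 0.65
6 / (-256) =-3 / 128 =-0.02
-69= -69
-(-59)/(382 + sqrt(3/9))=67614/437771- 59 *sqrt(3)/437771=0.15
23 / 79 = 0.29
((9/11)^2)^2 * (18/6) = 19683/14641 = 1.34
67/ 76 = 0.88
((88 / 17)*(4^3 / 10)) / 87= 2816 / 7395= 0.38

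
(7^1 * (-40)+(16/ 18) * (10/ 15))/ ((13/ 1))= -7544/ 351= -21.49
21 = 21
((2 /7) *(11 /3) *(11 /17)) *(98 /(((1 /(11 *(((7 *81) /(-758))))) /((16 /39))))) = -18783072 /83759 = -224.25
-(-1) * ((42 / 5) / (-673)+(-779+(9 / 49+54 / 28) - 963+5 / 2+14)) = -284162848 / 164885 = -1723.40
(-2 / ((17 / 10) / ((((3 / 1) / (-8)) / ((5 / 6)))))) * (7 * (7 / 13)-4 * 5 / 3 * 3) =-1899 / 221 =-8.59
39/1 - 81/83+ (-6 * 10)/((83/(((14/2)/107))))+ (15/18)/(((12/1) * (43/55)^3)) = 1938102794963/50839320024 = 38.12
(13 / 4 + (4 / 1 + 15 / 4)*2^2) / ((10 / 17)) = 2329 / 40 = 58.22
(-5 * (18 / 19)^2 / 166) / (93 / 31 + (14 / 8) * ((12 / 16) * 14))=-720 / 569297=-0.00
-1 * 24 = -24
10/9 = 1.11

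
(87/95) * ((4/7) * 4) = 1392/665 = 2.09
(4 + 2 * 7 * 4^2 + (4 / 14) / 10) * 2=15962 / 35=456.06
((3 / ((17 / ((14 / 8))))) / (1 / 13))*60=4095 / 17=240.88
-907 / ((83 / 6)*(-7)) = 5442 / 581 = 9.37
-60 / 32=-15 / 8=-1.88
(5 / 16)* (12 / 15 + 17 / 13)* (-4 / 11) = -137 / 572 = -0.24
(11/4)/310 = 11/1240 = 0.01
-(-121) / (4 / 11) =1331 / 4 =332.75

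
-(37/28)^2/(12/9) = -4107/3136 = -1.31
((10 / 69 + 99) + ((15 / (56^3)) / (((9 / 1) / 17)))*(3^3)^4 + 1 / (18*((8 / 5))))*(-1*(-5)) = 33611654365 / 36352512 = 924.60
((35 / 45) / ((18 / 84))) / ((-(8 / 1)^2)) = -49 / 864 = -0.06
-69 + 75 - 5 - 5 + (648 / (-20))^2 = 26144 / 25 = 1045.76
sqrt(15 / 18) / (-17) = -sqrt(30) / 102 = -0.05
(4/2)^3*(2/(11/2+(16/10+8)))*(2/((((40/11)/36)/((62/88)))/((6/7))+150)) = 26784/1897919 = 0.01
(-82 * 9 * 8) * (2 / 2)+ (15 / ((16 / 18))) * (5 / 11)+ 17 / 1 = -517381 / 88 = -5879.33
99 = 99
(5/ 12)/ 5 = 1/ 12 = 0.08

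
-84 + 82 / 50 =-2059 / 25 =-82.36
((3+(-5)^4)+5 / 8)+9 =5101 / 8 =637.62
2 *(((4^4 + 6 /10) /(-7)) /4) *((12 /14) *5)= -3849 /49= -78.55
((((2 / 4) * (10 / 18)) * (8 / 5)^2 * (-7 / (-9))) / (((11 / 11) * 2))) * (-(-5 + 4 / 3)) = 1232 / 1215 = 1.01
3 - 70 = -67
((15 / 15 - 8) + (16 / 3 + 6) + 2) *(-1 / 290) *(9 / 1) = -57 / 290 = -0.20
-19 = -19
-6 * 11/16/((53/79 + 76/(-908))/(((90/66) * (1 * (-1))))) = 17933/1872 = 9.58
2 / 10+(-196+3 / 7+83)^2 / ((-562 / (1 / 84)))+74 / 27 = 34771241 / 13011705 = 2.67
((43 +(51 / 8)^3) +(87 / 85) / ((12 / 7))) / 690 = 4390893 / 10009600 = 0.44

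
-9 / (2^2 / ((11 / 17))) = -99 / 68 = -1.46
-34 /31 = -1.10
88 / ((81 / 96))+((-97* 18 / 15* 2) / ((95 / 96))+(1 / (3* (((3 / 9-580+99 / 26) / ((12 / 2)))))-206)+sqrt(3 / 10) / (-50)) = -194108031346 / 576060525-sqrt(30) / 500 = -336.97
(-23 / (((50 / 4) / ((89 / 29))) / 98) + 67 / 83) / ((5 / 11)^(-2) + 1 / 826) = -27466169346 / 240630197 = -114.14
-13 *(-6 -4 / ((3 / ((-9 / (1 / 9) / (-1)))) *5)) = 358.80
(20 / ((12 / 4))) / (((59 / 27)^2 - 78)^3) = -2582803260 / 152110822905341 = -0.00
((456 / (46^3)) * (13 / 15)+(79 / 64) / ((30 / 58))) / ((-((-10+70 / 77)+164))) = -307142231 / 19903265280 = -0.02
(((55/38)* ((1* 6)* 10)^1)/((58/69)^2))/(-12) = -1309275/127832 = -10.24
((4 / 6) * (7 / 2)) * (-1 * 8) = -56 / 3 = -18.67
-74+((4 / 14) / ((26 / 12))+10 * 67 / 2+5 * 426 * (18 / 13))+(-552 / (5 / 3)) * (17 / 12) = 1247229 / 455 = 2741.16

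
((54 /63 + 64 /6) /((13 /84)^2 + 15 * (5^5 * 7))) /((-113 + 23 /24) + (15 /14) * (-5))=-112896 /377385777547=-0.00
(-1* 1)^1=-1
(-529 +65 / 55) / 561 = -5806 / 6171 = -0.94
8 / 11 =0.73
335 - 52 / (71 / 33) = 22069 / 71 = 310.83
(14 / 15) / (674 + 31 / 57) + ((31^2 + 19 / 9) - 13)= 1643889389 / 1730205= 950.11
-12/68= -3/17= -0.18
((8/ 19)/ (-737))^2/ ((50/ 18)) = 576/ 4902100225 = 0.00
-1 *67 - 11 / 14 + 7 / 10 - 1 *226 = -10258 / 35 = -293.09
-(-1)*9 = 9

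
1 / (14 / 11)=11 / 14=0.79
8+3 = 11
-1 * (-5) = 5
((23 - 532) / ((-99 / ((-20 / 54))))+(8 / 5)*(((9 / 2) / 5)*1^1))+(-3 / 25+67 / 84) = 399277 / 1871100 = 0.21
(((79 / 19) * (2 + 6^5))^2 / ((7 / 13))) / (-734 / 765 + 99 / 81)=1251623166406860 / 169309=7392537705.66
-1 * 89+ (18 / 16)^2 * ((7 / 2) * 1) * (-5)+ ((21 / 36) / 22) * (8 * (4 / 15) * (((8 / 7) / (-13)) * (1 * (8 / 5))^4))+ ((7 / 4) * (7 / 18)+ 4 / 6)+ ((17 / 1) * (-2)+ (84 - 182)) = -13832893649 / 57200000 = -241.83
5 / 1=5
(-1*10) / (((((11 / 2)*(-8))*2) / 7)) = 35 / 44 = 0.80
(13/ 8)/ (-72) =-13/ 576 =-0.02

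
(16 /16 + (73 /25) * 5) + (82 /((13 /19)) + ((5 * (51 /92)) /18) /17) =4860133 /35880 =135.46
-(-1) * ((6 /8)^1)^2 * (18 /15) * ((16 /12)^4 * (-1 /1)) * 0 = 0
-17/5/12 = -17/60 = -0.28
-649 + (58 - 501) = -1092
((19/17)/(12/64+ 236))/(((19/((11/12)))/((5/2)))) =110/192729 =0.00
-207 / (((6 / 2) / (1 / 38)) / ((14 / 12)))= -161 / 76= -2.12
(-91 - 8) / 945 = -11 / 105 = -0.10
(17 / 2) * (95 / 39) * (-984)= -264860 / 13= -20373.85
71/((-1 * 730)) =-71/730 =-0.10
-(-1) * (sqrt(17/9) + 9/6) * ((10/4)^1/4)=5 * sqrt(17)/24 + 15/16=1.80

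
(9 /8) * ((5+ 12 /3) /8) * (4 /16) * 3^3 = 2187 /256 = 8.54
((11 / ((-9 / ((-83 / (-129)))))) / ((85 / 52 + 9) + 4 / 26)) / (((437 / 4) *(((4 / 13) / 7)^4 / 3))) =-73992382919 / 138001104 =-536.17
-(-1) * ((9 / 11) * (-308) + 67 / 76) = -19085 / 76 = -251.12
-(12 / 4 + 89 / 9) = -116 / 9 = -12.89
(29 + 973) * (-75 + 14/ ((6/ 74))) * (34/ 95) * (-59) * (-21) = 4122534612/ 95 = 43395101.18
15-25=-10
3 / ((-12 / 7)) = -1.75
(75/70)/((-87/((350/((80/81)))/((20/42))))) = -8505/928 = -9.16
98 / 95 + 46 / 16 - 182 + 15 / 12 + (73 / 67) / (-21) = -176.90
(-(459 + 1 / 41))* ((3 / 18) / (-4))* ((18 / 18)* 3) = 4705 / 82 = 57.38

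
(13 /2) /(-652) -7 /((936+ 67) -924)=-10155 /103016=-0.10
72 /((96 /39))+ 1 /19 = 2227 /76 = 29.30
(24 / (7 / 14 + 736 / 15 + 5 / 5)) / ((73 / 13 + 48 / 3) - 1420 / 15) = -0.01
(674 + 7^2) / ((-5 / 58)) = -41934 / 5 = -8386.80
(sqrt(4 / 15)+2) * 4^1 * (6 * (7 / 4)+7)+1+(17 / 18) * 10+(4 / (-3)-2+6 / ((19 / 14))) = 28 * sqrt(15) / 3+25912 / 171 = 187.68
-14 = -14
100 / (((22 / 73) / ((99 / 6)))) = 5475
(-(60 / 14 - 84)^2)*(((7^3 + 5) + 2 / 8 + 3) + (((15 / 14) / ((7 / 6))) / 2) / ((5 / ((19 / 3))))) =-5367837519 / 2401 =-2235667.44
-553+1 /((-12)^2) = -79631 /144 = -552.99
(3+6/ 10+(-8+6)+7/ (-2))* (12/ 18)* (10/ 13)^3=-3800/ 6591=-0.58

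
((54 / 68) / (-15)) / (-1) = 9 / 170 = 0.05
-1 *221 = -221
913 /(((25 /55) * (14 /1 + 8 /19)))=190817 /1370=139.28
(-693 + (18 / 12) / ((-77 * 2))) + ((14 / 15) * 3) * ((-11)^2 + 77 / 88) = -54171 / 154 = -351.76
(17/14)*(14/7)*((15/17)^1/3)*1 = 5/7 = 0.71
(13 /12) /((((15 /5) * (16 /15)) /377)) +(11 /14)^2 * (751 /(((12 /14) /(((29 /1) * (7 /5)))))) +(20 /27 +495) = 195124573 /8640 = 22583.86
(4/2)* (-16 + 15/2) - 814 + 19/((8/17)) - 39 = -6637/8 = -829.62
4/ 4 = 1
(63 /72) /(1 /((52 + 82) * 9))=4221 /4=1055.25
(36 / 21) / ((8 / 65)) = 195 / 14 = 13.93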